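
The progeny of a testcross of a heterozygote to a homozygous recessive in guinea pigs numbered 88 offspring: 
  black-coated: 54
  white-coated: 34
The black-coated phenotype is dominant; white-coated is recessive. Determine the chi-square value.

A testcross of a heterozygote (Aa × aa) gives a 1:1 phenotypic ratio.
Under the 1:1 hypothesis (Σ ratio = 2, N = 88):
  black-coated: 88 × 1/2 = 44
  white-coated: 88 × 1/2 = 44
χ² = Σ (O − E)² / E
  black-coated: (54 − 44)² / 44 = 2.2727
  white-coated: (34 − 44)² / 44 = 2.2727
χ² = 2.2727 + 2.2727 = 4.5454 ≈ 4.545

4.545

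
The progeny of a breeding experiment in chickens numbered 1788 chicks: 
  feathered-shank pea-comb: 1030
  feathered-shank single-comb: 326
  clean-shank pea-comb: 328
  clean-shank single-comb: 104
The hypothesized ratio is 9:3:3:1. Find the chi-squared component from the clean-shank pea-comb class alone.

Under the 9:3:3:1 hypothesis (Σ ratio = 16, N = 1788):
  feathered-shank pea-comb: 1788 × 9/16 = 1005.75
  feathered-shank single-comb: 1788 × 3/16 = 335.25
  clean-shank pea-comb: 1788 × 3/16 = 335.25
  clean-shank single-comb: 1788 × 1/16 = 111.75
Contribution of clean-shank pea-comb: (328 − 335.25)² / 335.25 = 0.1568

0.157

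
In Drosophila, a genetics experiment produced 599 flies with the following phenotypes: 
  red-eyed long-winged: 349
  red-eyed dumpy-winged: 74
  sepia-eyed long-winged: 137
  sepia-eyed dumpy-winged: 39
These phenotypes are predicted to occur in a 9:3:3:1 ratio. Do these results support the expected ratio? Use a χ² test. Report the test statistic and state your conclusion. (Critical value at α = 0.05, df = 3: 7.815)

The 9:3:3:1 ratio has 16 parts, so with N = 599 the expected counts are:
  red-eyed long-winged: 599 × 9/16 = 336.9375
  red-eyed dumpy-winged: 599 × 3/16 = 112.3125
  sepia-eyed long-winged: 599 × 3/16 = 112.3125
  sepia-eyed dumpy-winged: 599 × 1/16 = 37.4375
χ² = Σ (O − E)² / E
  red-eyed long-winged: (349 − 336.9375)² / 336.9375 = 0.4318
  red-eyed dumpy-winged: (74 − 112.3125)² / 112.3125 = 13.0693
  sepia-eyed long-winged: (137 − 112.3125)² / 112.3125 = 5.4266
  sepia-eyed dumpy-winged: (39 − 37.4375)² / 37.4375 = 0.0652
χ² = 0.4318 + 13.0693 + 5.4266 + 0.0652 = 18.9929 ≈ 18.993
Degrees of freedom = 4 − 1 = 3; critical value at α = 0.05 is 7.815.
Since 18.993 > 7.815, we reject the null hypothesis — the data do not fit the 9:3:3:1 ratio.

18.993; not consistent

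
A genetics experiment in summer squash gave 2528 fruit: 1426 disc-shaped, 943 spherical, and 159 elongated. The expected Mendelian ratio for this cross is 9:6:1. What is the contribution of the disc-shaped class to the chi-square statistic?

The 9:6:1 ratio has 16 parts, so with N = 2528 the expected counts are:
  disc-shaped: 2528 × 9/16 = 1422
  spherical: 2528 × 6/16 = 948
  elongated: 2528 × 1/16 = 158
Contribution of disc-shaped: (1426 − 1422)² / 1422 = 0.0113

0.011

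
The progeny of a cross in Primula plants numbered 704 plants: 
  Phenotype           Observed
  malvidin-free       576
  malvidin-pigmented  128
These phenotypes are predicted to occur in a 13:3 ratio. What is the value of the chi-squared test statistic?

The 13:3 ratio has 16 parts, so with N = 704 the expected counts are:
  malvidin-free: 704 × 13/16 = 572
  malvidin-pigmented: 704 × 3/16 = 132
χ² = Σ (O − E)² / E
  malvidin-free: (576 − 572)² / 572 = 0.0280
  malvidin-pigmented: (128 − 132)² / 132 = 0.1212
χ² = 0.0280 + 0.1212 = 0.1492 ≈ 0.149

0.149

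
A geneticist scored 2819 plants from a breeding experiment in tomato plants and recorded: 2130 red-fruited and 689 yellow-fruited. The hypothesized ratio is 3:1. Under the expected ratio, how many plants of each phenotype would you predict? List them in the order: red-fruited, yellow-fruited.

2114.25, 704.75

Under the 3:1 hypothesis (Σ ratio = 4, N = 2819):
  red-fruited: 2819 × 3/4 = 2114.25
  yellow-fruited: 2819 × 1/4 = 704.75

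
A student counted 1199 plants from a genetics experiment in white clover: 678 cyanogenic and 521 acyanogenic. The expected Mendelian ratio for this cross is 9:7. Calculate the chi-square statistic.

0.043

Under the 9:7 hypothesis (Σ ratio = 16, N = 1199):
  cyanogenic: 1199 × 9/16 = 674.4375
  acyanogenic: 1199 × 7/16 = 524.5625
χ² = Σ (O − E)² / E
  cyanogenic: (678 − 674.4375)² / 674.4375 = 0.0188
  acyanogenic: (521 − 524.5625)² / 524.5625 = 0.0242
χ² = 0.0188 + 0.0242 = 0.043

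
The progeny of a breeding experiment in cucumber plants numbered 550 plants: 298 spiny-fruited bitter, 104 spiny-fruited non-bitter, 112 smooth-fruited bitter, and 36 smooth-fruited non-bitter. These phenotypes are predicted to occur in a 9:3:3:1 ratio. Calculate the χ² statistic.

Expected counts for N = 550 under a 9:3:3:1 ratio (total parts = 16):
  spiny-fruited bitter: 550 × 9/16 = 309.375
  spiny-fruited non-bitter: 550 × 3/16 = 103.125
  smooth-fruited bitter: 550 × 3/16 = 103.125
  smooth-fruited non-bitter: 550 × 1/16 = 34.375
χ² = Σ (O − E)² / E
  spiny-fruited bitter: (298 − 309.375)² / 309.375 = 0.4182
  spiny-fruited non-bitter: (104 − 103.125)² / 103.125 = 0.0074
  smooth-fruited bitter: (112 − 103.125)² / 103.125 = 0.7638
  smooth-fruited non-bitter: (36 − 34.375)² / 34.375 = 0.0768
χ² = 0.4182 + 0.0074 + 0.7638 + 0.0768 = 1.2662 ≈ 1.266

1.266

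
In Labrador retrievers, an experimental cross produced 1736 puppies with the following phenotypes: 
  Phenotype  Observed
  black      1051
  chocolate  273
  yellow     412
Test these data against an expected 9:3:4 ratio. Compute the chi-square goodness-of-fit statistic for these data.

Total ratio parts = 16. Expected numbers out of 1736:
  black: 1736 × 9/16 = 976.5
  chocolate: 1736 × 3/16 = 325.5
  yellow: 1736 × 4/16 = 434
χ² = Σ (O − E)² / E
  black: (1051 − 976.5)² / 976.5 = 5.6838
  chocolate: (273 − 325.5)² / 325.5 = 8.4677
  yellow: (412 − 434)² / 434 = 1.1152
χ² = 5.6838 + 8.4677 + 1.1152 = 15.2667 ≈ 15.267

15.267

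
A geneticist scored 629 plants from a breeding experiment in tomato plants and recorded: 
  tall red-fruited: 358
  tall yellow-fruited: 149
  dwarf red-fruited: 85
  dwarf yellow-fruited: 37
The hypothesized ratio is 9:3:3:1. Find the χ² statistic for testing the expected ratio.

17.566

Expected counts for N = 629 under a 9:3:3:1 ratio (total parts = 16):
  tall red-fruited: 629 × 9/16 = 353.8125
  tall yellow-fruited: 629 × 3/16 = 117.9375
  dwarf red-fruited: 629 × 3/16 = 117.9375
  dwarf yellow-fruited: 629 × 1/16 = 39.3125
χ² = Σ (O − E)² / E
  tall red-fruited: (358 − 353.8125)² / 353.8125 = 0.0496
  tall yellow-fruited: (149 − 117.9375)² / 117.9375 = 8.1813
  dwarf red-fruited: (85 − 117.9375)² / 117.9375 = 9.1988
  dwarf yellow-fruited: (37 − 39.3125)² / 39.3125 = 0.1360
χ² = 0.0496 + 8.1813 + 9.1988 + 0.1360 = 17.5657 ≈ 17.566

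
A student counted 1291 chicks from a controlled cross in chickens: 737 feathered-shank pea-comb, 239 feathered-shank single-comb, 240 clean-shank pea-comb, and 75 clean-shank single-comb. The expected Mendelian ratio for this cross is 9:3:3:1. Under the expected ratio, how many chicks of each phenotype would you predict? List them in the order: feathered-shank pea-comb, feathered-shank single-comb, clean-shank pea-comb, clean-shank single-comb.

The 9:3:3:1 ratio has 16 parts, so with N = 1291 the expected counts are:
  feathered-shank pea-comb: 1291 × 9/16 = 726.1875
  feathered-shank single-comb: 1291 × 3/16 = 242.0625
  clean-shank pea-comb: 1291 × 3/16 = 242.0625
  clean-shank single-comb: 1291 × 1/16 = 80.6875

726.1875, 242.0625, 242.0625, 80.6875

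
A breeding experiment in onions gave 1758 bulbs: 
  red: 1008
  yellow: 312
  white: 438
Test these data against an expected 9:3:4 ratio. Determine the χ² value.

1.317

Total ratio parts = 16. Expected numbers out of 1758:
  red: 1758 × 9/16 = 988.875
  yellow: 1758 × 3/16 = 329.625
  white: 1758 × 4/16 = 439.5
χ² = Σ (O − E)² / E
  red: (1008 − 988.875)² / 988.875 = 0.3699
  yellow: (312 − 329.625)² / 329.625 = 0.9424
  white: (438 − 439.5)² / 439.5 = 0.0051
χ² = 0.3699 + 0.9424 + 0.0051 = 1.3174 ≈ 1.317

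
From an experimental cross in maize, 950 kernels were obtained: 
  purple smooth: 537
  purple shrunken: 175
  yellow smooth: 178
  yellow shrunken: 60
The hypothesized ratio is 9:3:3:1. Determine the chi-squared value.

0.074

Total ratio parts = 16. Expected numbers out of 950:
  purple smooth: 950 × 9/16 = 534.375
  purple shrunken: 950 × 3/16 = 178.125
  yellow smooth: 950 × 3/16 = 178.125
  yellow shrunken: 950 × 1/16 = 59.375
χ² = Σ (O − E)² / E
  purple smooth: (537 − 534.375)² / 534.375 = 0.0129
  purple shrunken: (175 − 178.125)² / 178.125 = 0.0548
  yellow smooth: (178 − 178.125)² / 178.125 = 0.0001
  yellow shrunken: (60 − 59.375)² / 59.375 = 0.0066
χ² = 0.0129 + 0.0548 + 0.0001 + 0.0066 = 0.0744 ≈ 0.074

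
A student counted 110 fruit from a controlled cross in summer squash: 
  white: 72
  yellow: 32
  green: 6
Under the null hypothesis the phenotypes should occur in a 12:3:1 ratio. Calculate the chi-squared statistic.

Under the 12:3:1 hypothesis (Σ ratio = 16, N = 110):
  white: 110 × 12/16 = 82.5
  yellow: 110 × 3/16 = 20.625
  green: 110 × 1/16 = 6.875
χ² = Σ (O − E)² / E
  white: (72 − 82.5)² / 82.5 = 1.3364
  yellow: (32 − 20.625)² / 20.625 = 6.2735
  green: (6 − 6.875)² / 6.875 = 0.1114
χ² = 1.3364 + 6.2735 + 0.1114 = 7.7213 ≈ 7.721

7.721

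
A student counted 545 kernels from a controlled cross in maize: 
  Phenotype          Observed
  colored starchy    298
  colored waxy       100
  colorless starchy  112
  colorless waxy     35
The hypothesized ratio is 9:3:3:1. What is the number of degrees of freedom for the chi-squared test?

3

A goodness-of-fit test with 4 phenotype classes has df = 4 − 1 = 3.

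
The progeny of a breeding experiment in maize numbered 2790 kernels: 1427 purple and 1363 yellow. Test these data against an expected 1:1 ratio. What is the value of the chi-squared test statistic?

1.468

Expected counts for N = 2790 under a 1:1 ratio (total parts = 2):
  purple: 2790 × 1/2 = 1395
  yellow: 2790 × 1/2 = 1395
χ² = Σ (O − E)² / E
  purple: (1427 − 1395)² / 1395 = 0.7341
  yellow: (1363 − 1395)² / 1395 = 0.7341
χ² = 0.7341 + 0.7341 = 1.4682 ≈ 1.468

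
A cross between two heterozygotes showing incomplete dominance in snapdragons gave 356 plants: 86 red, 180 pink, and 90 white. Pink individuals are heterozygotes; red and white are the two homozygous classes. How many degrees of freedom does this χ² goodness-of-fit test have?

With incomplete dominance, a heterozygote × heterozygote cross gives a 1:2:1 phenotypic ratio.
A goodness-of-fit test with 3 phenotype classes has df = 3 − 1 = 2.

2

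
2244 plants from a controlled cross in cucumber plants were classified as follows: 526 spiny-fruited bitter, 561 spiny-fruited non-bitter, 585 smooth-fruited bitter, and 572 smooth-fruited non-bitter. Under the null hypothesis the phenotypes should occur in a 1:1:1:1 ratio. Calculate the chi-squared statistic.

Under the 1:1:1:1 hypothesis (Σ ratio = 4, N = 2244):
  spiny-fruited bitter: 2244 × 1/4 = 561
  spiny-fruited non-bitter: 2244 × 1/4 = 561
  smooth-fruited bitter: 2244 × 1/4 = 561
  smooth-fruited non-bitter: 2244 × 1/4 = 561
χ² = Σ (O − E)² / E
  spiny-fruited bitter: (526 − 561)² / 561 = 2.1836
  spiny-fruited non-bitter: (561 − 561)² / 561 = 0.0000
  smooth-fruited bitter: (585 − 561)² / 561 = 1.0267
  smooth-fruited non-bitter: (572 − 561)² / 561 = 0.2157
χ² = 2.1836 + 0.0000 + 1.0267 + 0.2157 = 3.426

3.426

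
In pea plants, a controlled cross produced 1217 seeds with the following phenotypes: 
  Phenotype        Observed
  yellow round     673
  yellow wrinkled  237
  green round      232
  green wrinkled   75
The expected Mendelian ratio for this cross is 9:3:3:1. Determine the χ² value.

Total ratio parts = 16. Expected numbers out of 1217:
  yellow round: 1217 × 9/16 = 684.5625
  yellow wrinkled: 1217 × 3/16 = 228.1875
  green round: 1217 × 3/16 = 228.1875
  green wrinkled: 1217 × 1/16 = 76.0625
χ² = Σ (O − E)² / E
  yellow round: (673 − 684.5625)² / 684.5625 = 0.1953
  yellow wrinkled: (237 − 228.1875)² / 228.1875 = 0.3403
  green round: (232 − 228.1875)² / 228.1875 = 0.0637
  green wrinkled: (75 − 76.0625)² / 76.0625 = 0.0148
χ² = 0.1953 + 0.3403 + 0.0637 + 0.0148 = 0.6141 ≈ 0.614

0.614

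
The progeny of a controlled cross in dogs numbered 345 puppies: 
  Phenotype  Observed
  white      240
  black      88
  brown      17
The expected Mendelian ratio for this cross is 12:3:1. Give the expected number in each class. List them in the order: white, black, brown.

258.75, 64.6875, 21.5625

Total ratio parts = 16. Expected numbers out of 345:
  white: 345 × 12/16 = 258.75
  black: 345 × 3/16 = 64.6875
  brown: 345 × 1/16 = 21.5625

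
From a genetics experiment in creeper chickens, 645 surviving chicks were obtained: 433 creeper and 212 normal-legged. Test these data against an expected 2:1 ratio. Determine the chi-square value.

Under the 2:1 hypothesis (Σ ratio = 3, N = 645):
  creeper: 645 × 2/3 = 430
  normal-legged: 645 × 1/3 = 215
χ² = Σ (O − E)² / E
  creeper: (433 − 430)² / 430 = 0.0209
  normal-legged: (212 − 215)² / 215 = 0.0419
χ² = 0.0209 + 0.0419 = 0.0628 ≈ 0.063

0.063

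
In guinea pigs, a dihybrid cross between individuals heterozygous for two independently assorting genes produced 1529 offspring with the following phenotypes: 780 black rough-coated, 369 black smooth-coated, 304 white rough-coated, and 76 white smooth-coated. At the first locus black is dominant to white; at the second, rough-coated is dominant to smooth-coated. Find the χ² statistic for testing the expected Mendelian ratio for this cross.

36.136

A dihybrid F₂ with independent assortment and complete dominance at both loci gives a 9:3:3:1 phenotypic ratio.
Expected counts for N = 1529 under a 9:3:3:1 ratio (total parts = 16):
  black rough-coated: 1529 × 9/16 = 860.0625
  black smooth-coated: 1529 × 3/16 = 286.6875
  white rough-coated: 1529 × 3/16 = 286.6875
  white smooth-coated: 1529 × 1/16 = 95.5625
χ² = Σ (O − E)² / E
  black rough-coated: (780 − 860.0625)² / 860.0625 = 7.4530
  black smooth-coated: (369 − 286.6875)² / 286.6875 = 23.6332
  white rough-coated: (304 − 286.6875)² / 286.6875 = 1.0455
  white smooth-coated: (76 − 95.5625)² / 95.5625 = 4.0046
χ² = 7.4530 + 23.6332 + 1.0455 + 4.0046 = 36.1363 ≈ 36.136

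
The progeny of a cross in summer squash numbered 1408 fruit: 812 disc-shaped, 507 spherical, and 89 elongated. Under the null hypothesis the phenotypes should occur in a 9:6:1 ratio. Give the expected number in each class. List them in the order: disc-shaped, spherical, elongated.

Total ratio parts = 16. Expected numbers out of 1408:
  disc-shaped: 1408 × 9/16 = 792
  spherical: 1408 × 6/16 = 528
  elongated: 1408 × 1/16 = 88

792, 528, 88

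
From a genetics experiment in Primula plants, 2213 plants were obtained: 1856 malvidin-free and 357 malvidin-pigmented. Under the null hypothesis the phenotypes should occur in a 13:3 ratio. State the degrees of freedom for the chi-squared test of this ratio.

1

A goodness-of-fit test with 2 phenotype classes has df = 2 − 1 = 1.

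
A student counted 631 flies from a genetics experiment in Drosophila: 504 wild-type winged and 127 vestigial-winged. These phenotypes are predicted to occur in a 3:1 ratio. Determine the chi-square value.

7.992

The 3:1 ratio has 4 parts, so with N = 631 the expected counts are:
  wild-type winged: 631 × 3/4 = 473.25
  vestigial-winged: 631 × 1/4 = 157.75
χ² = Σ (O − E)² / E
  wild-type winged: (504 − 473.25)² / 473.25 = 1.9980
  vestigial-winged: (127 − 157.75)² / 157.75 = 5.9941
χ² = 1.9980 + 5.9941 = 7.9921 ≈ 7.992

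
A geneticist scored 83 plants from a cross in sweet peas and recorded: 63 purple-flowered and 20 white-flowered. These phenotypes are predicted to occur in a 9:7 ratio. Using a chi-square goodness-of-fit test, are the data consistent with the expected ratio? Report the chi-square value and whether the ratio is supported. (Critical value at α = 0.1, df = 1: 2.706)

Expected counts for N = 83 under a 9:7 ratio (total parts = 16):
  purple-flowered: 83 × 9/16 = 46.6875
  white-flowered: 83 × 7/16 = 36.3125
χ² = Σ (O − E)² / E
  purple-flowered: (63 − 46.6875)² / 46.6875 = 5.6995
  white-flowered: (20 − 36.3125)² / 36.3125 = 7.3280
χ² = 5.6995 + 7.3280 = 13.0275 ≈ 13.028
Degrees of freedom = 2 − 1 = 1; critical value at α = 0.1 is 2.706.
Since 13.028 > 2.706, we reject the null hypothesis — the data do not fit the 9:7 ratio.

13.028; not consistent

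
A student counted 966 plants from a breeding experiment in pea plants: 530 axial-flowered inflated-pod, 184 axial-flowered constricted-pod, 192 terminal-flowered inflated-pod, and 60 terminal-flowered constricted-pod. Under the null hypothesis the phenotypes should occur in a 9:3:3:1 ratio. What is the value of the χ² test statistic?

1.030

Under the 9:3:3:1 hypothesis (Σ ratio = 16, N = 966):
  axial-flowered inflated-pod: 966 × 9/16 = 543.375
  axial-flowered constricted-pod: 966 × 3/16 = 181.125
  terminal-flowered inflated-pod: 966 × 3/16 = 181.125
  terminal-flowered constricted-pod: 966 × 1/16 = 60.375
χ² = Σ (O − E)² / E
  axial-flowered inflated-pod: (530 − 543.375)² / 543.375 = 0.3292
  axial-flowered constricted-pod: (184 − 181.125)² / 181.125 = 0.0456
  terminal-flowered inflated-pod: (192 − 181.125)² / 181.125 = 0.6530
  terminal-flowered constricted-pod: (60 − 60.375)² / 60.375 = 0.0023
χ² = 0.3292 + 0.0456 + 0.6530 + 0.0023 = 1.0301 ≈ 1.030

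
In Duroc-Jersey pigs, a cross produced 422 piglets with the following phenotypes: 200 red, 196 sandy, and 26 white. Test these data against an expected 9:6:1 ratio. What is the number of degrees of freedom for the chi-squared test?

2

A goodness-of-fit test with 3 phenotype classes has df = 3 − 1 = 2.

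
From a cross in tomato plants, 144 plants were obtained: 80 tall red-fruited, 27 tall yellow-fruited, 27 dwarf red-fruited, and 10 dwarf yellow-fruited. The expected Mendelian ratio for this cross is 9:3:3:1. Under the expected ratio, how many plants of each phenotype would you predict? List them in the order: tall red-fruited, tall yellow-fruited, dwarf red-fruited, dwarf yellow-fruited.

Expected counts for N = 144 under a 9:3:3:1 ratio (total parts = 16):
  tall red-fruited: 144 × 9/16 = 81
  tall yellow-fruited: 144 × 3/16 = 27
  dwarf red-fruited: 144 × 3/16 = 27
  dwarf yellow-fruited: 144 × 1/16 = 9

81, 27, 27, 9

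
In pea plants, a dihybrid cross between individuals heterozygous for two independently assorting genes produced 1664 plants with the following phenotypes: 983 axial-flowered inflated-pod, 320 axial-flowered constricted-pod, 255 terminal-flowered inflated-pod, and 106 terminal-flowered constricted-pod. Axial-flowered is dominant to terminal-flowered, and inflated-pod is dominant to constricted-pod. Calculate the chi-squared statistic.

A dihybrid F₂ with independent assortment and complete dominance at both loci gives a 9:3:3:1 phenotypic ratio.
Total ratio parts = 16. Expected numbers out of 1664:
  axial-flowered inflated-pod: 1664 × 9/16 = 936
  axial-flowered constricted-pod: 1664 × 3/16 = 312
  terminal-flowered inflated-pod: 1664 × 3/16 = 312
  terminal-flowered constricted-pod: 1664 × 1/16 = 104
χ² = Σ (O − E)² / E
  axial-flowered inflated-pod: (983 − 936)² / 936 = 2.3600
  axial-flowered constricted-pod: (320 − 312)² / 312 = 0.2051
  terminal-flowered inflated-pod: (255 − 312)² / 312 = 10.4135
  terminal-flowered constricted-pod: (106 − 104)² / 104 = 0.0385
χ² = 2.3600 + 0.2051 + 10.4135 + 0.0385 = 13.0171 ≈ 13.017

13.017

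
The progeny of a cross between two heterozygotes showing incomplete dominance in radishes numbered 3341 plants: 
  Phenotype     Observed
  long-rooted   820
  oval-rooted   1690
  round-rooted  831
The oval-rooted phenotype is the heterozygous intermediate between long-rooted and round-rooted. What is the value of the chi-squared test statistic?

0.528

With incomplete dominance, a heterozygote × heterozygote cross gives a 1:2:1 phenotypic ratio.
Expected counts for N = 3341 under a 1:2:1 ratio (total parts = 4):
  long-rooted: 3341 × 1/4 = 835.25
  oval-rooted: 3341 × 2/4 = 1670.5
  round-rooted: 3341 × 1/4 = 835.25
χ² = Σ (O − E)² / E
  long-rooted: (820 − 835.25)² / 835.25 = 0.2784
  oval-rooted: (1690 − 1670.5)² / 1670.5 = 0.2276
  round-rooted: (831 − 835.25)² / 835.25 = 0.0216
χ² = 0.2784 + 0.2276 + 0.0216 = 0.5276 ≈ 0.528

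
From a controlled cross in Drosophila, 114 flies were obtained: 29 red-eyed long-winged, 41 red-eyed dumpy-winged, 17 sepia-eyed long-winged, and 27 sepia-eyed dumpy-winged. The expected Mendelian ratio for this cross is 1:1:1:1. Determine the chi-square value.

10.211

Expected counts for N = 114 under a 1:1:1:1 ratio (total parts = 4):
  red-eyed long-winged: 114 × 1/4 = 28.5
  red-eyed dumpy-winged: 114 × 1/4 = 28.5
  sepia-eyed long-winged: 114 × 1/4 = 28.5
  sepia-eyed dumpy-winged: 114 × 1/4 = 28.5
χ² = Σ (O − E)² / E
  red-eyed long-winged: (29 − 28.5)² / 28.5 = 0.0088
  red-eyed dumpy-winged: (41 − 28.5)² / 28.5 = 5.4825
  sepia-eyed long-winged: (17 − 28.5)² / 28.5 = 4.6404
  sepia-eyed dumpy-winged: (27 − 28.5)² / 28.5 = 0.0789
χ² = 0.0088 + 5.4825 + 4.6404 + 0.0789 = 10.2106 ≈ 10.211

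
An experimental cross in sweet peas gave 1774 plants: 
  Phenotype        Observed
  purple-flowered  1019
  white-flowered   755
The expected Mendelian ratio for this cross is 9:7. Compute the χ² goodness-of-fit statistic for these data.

1.022

Total ratio parts = 16. Expected numbers out of 1774:
  purple-flowered: 1774 × 9/16 = 997.875
  white-flowered: 1774 × 7/16 = 776.125
χ² = Σ (O − E)² / E
  purple-flowered: (1019 − 997.875)² / 997.875 = 0.4472
  white-flowered: (755 − 776.125)² / 776.125 = 0.5750
χ² = 0.4472 + 0.5750 = 1.0222 ≈ 1.022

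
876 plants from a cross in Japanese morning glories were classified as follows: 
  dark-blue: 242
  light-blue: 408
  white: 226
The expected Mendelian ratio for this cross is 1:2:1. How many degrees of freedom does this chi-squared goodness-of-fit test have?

A goodness-of-fit test with 3 phenotype classes has df = 3 − 1 = 2.

2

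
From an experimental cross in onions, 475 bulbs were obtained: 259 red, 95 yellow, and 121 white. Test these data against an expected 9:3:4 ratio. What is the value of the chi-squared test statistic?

Total ratio parts = 16. Expected numbers out of 475:
  red: 475 × 9/16 = 267.1875
  yellow: 475 × 3/16 = 89.0625
  white: 475 × 4/16 = 118.75
χ² = Σ (O − E)² / E
  red: (259 − 267.1875)² / 267.1875 = 0.2509
  yellow: (95 − 89.0625)² / 89.0625 = 0.3958
  white: (121 − 118.75)² / 118.75 = 0.0426
χ² = 0.2509 + 0.3958 + 0.0426 = 0.6893 ≈ 0.689

0.689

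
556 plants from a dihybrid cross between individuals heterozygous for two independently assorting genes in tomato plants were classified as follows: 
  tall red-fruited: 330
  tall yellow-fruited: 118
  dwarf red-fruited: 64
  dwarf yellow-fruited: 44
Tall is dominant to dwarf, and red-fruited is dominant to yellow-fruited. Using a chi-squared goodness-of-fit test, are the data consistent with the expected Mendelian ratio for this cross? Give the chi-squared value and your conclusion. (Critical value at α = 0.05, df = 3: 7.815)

A dihybrid F₂ with independent assortment and complete dominance at both loci gives a 9:3:3:1 phenotypic ratio.
Total ratio parts = 16. Expected numbers out of 556:
  tall red-fruited: 556 × 9/16 = 312.75
  tall yellow-fruited: 556 × 3/16 = 104.25
  dwarf red-fruited: 556 × 3/16 = 104.25
  dwarf yellow-fruited: 556 × 1/16 = 34.75
χ² = Σ (O − E)² / E
  tall red-fruited: (330 − 312.75)² / 312.75 = 0.9514
  tall yellow-fruited: (118 − 104.25)² / 104.25 = 1.8135
  dwarf red-fruited: (64 − 104.25)² / 104.25 = 15.5402
  dwarf yellow-fruited: (44 − 34.75)² / 34.75 = 2.4622
χ² = 0.9514 + 1.8135 + 15.5402 + 2.4622 = 20.7673 ≈ 20.767
Degrees of freedom = 4 − 1 = 3; critical value at α = 0.05 is 7.815.
Since 20.767 > 7.815, we reject the null hypothesis — the data do not fit the 9:3:3:1 ratio.

20.767; not consistent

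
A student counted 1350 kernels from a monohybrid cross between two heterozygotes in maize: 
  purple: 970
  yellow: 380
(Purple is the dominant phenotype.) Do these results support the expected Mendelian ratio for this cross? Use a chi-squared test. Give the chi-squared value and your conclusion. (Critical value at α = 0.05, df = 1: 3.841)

For a monohybrid cross between heterozygotes with complete dominance, the expected phenotypic ratio is 3:1.
Under the 3:1 hypothesis (Σ ratio = 4, N = 1350):
  purple: 1350 × 3/4 = 1012.5
  yellow: 1350 × 1/4 = 337.5
χ² = Σ (O − E)² / E
  purple: (970 − 1012.5)² / 1012.5 = 1.7840
  yellow: (380 − 337.5)² / 337.5 = 5.3519
χ² = 1.7840 + 5.3519 = 7.1359 ≈ 7.136
Degrees of freedom = 2 − 1 = 1; critical value at α = 0.05 is 3.841.
Since 7.136 > 3.841, we reject the null hypothesis — the data do not fit the 3:1 ratio.

7.136; not consistent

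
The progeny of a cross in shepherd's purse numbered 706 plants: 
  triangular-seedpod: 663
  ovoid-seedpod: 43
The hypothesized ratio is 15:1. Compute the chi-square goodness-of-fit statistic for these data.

0.031

Total ratio parts = 16. Expected numbers out of 706:
  triangular-seedpod: 706 × 15/16 = 661.875
  ovoid-seedpod: 706 × 1/16 = 44.125
χ² = Σ (O − E)² / E
  triangular-seedpod: (663 − 661.875)² / 661.875 = 0.0019
  ovoid-seedpod: (43 − 44.125)² / 44.125 = 0.0287
χ² = 0.0019 + 0.0287 = 0.0306 ≈ 0.031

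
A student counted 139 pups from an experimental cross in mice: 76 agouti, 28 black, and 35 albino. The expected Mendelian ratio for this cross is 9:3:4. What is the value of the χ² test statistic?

Total ratio parts = 16. Expected numbers out of 139:
  agouti: 139 × 9/16 = 78.1875
  black: 139 × 3/16 = 26.0625
  albino: 139 × 4/16 = 34.75
χ² = Σ (O − E)² / E
  agouti: (76 − 78.1875)² / 78.1875 = 0.0612
  black: (28 − 26.0625)² / 26.0625 = 0.1440
  albino: (35 − 34.75)² / 34.75 = 0.0018
χ² = 0.0612 + 0.1440 + 0.0018 = 0.207

0.207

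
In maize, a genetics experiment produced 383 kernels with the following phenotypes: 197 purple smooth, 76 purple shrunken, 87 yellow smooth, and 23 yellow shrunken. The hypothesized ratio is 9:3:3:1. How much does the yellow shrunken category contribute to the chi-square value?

0.037

The 9:3:3:1 ratio has 16 parts, so with N = 383 the expected counts are:
  purple smooth: 383 × 9/16 = 215.4375
  purple shrunken: 383 × 3/16 = 71.8125
  yellow smooth: 383 × 3/16 = 71.8125
  yellow shrunken: 383 × 1/16 = 23.9375
Contribution of yellow shrunken: (23 − 23.9375)² / 23.9375 = 0.0367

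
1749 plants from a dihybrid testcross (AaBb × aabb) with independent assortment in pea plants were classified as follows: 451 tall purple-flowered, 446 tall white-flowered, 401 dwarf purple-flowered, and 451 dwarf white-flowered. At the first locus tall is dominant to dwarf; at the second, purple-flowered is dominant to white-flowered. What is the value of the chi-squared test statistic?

A dihybrid testcross with independent assortment gives a 1:1:1:1 ratio.
Expected counts for N = 1749 under a 1:1:1:1 ratio (total parts = 4):
  tall purple-flowered: 1749 × 1/4 = 437.25
  tall white-flowered: 1749 × 1/4 = 437.25
  dwarf purple-flowered: 1749 × 1/4 = 437.25
  dwarf white-flowered: 1749 × 1/4 = 437.25
χ² = Σ (O − E)² / E
  tall purple-flowered: (451 − 437.25)² / 437.25 = 0.4324
  tall white-flowered: (446 − 437.25)² / 437.25 = 0.1751
  dwarf purple-flowered: (401 − 437.25)² / 437.25 = 3.0053
  dwarf white-flowered: (451 − 437.25)² / 437.25 = 0.4324
χ² = 0.4324 + 0.1751 + 3.0053 + 0.4324 = 4.0452 ≈ 4.045

4.045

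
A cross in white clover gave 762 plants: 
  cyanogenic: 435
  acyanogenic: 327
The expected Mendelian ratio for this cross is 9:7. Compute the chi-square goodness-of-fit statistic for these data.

0.217

Total ratio parts = 16. Expected numbers out of 762:
  cyanogenic: 762 × 9/16 = 428.625
  acyanogenic: 762 × 7/16 = 333.375
χ² = Σ (O − E)² / E
  cyanogenic: (435 − 428.625)² / 428.625 = 0.0948
  acyanogenic: (327 − 333.375)² / 333.375 = 0.1219
χ² = 0.0948 + 0.1219 = 0.2167 ≈ 0.217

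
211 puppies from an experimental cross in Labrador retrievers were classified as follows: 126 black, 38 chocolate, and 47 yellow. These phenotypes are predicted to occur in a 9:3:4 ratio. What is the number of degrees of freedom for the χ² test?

A goodness-of-fit test with 3 phenotype classes has df = 3 − 1 = 2.

2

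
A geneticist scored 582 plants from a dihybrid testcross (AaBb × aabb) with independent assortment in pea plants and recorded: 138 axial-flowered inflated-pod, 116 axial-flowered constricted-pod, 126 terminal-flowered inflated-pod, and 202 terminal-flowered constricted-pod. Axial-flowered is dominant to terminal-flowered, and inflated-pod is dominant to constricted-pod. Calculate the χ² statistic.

A dihybrid testcross with independent assortment gives a 1:1:1:1 ratio.
Expected counts for N = 582 under a 1:1:1:1 ratio (total parts = 4):
  axial-flowered inflated-pod: 582 × 1/4 = 145.5
  axial-flowered constricted-pod: 582 × 1/4 = 145.5
  terminal-flowered inflated-pod: 582 × 1/4 = 145.5
  terminal-flowered constricted-pod: 582 × 1/4 = 145.5
χ² = Σ (O − E)² / E
  axial-flowered inflated-pod: (138 − 145.5)² / 145.5 = 0.3866
  axial-flowered constricted-pod: (116 − 145.5)² / 145.5 = 5.9811
  terminal-flowered inflated-pod: (126 − 145.5)² / 145.5 = 2.6134
  terminal-flowered constricted-pod: (202 − 145.5)² / 145.5 = 21.9399
χ² = 0.3866 + 5.9811 + 2.6134 + 21.9399 = 30.921

30.921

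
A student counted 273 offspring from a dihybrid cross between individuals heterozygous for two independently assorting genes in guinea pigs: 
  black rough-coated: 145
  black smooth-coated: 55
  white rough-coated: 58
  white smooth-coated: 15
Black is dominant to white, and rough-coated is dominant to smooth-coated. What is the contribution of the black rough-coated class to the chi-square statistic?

0.477

A dihybrid F₂ with independent assortment and complete dominance at both loci gives a 9:3:3:1 phenotypic ratio.
Total ratio parts = 16. Expected numbers out of 273:
  black rough-coated: 273 × 9/16 = 153.5625
  black smooth-coated: 273 × 3/16 = 51.1875
  white rough-coated: 273 × 3/16 = 51.1875
  white smooth-coated: 273 × 1/16 = 17.0625
Contribution of black rough-coated: (145 − 153.5625)² / 153.5625 = 0.4774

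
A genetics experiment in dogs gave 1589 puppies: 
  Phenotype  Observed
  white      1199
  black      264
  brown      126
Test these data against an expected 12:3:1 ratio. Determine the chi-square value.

The 12:3:1 ratio has 16 parts, so with N = 1589 the expected counts are:
  white: 1589 × 12/16 = 1191.75
  black: 1589 × 3/16 = 297.9375
  brown: 1589 × 1/16 = 99.3125
χ² = Σ (O − E)² / E
  white: (1199 − 1191.75)² / 1191.75 = 0.0441
  black: (264 − 297.9375)² / 297.9375 = 3.8658
  brown: (126 − 99.3125)² / 99.3125 = 7.1715
χ² = 0.0441 + 3.8658 + 7.1715 = 11.0814 ≈ 11.081

11.081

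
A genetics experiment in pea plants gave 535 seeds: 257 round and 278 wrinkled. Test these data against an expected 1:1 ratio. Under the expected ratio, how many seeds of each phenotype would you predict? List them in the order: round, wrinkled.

The 1:1 ratio has 2 parts, so with N = 535 the expected counts are:
  round: 535 × 1/2 = 267.5
  wrinkled: 535 × 1/2 = 267.5

267.5, 267.5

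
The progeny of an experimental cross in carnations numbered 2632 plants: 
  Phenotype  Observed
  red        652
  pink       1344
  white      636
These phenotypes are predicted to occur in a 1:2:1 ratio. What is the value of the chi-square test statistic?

Total ratio parts = 4. Expected numbers out of 2632:
  red: 2632 × 1/4 = 658
  pink: 2632 × 2/4 = 1316
  white: 2632 × 1/4 = 658
χ² = Σ (O − E)² / E
  red: (652 − 658)² / 658 = 0.0547
  pink: (1344 − 1316)² / 1316 = 0.5957
  white: (636 − 658)² / 658 = 0.7356
χ² = 0.0547 + 0.5957 + 0.7356 = 1.386

1.386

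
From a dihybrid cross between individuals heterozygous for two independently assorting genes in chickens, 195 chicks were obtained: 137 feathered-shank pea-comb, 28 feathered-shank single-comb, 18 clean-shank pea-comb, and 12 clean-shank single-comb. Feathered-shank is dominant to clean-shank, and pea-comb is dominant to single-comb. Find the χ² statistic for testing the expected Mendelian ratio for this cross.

A dihybrid F₂ with independent assortment and complete dominance at both loci gives a 9:3:3:1 phenotypic ratio.
Expected counts for N = 195 under a 9:3:3:1 ratio (total parts = 16):
  feathered-shank pea-comb: 195 × 9/16 = 109.6875
  feathered-shank single-comb: 195 × 3/16 = 36.5625
  clean-shank pea-comb: 195 × 3/16 = 36.5625
  clean-shank single-comb: 195 × 1/16 = 12.1875
χ² = Σ (O − E)² / E
  feathered-shank pea-comb: (137 − 109.6875)² / 109.6875 = 6.8009
  feathered-shank single-comb: (28 − 36.5625)² / 36.5625 = 2.0052
  clean-shank pea-comb: (18 − 36.5625)² / 36.5625 = 9.4240
  clean-shank single-comb: (12 − 12.1875)² / 12.1875 = 0.0029
χ² = 6.8009 + 2.0052 + 9.4240 + 0.0029 = 18.233

18.233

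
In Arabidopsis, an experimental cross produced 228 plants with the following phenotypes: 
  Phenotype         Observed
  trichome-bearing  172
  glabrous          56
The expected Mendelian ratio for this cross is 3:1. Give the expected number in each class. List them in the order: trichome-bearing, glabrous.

Total ratio parts = 4. Expected numbers out of 228:
  trichome-bearing: 228 × 3/4 = 171
  glabrous: 228 × 1/4 = 57

171, 57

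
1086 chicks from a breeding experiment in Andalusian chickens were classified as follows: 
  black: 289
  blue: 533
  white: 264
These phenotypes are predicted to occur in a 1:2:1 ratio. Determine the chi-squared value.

1.519

The 1:2:1 ratio has 4 parts, so with N = 1086 the expected counts are:
  black: 1086 × 1/4 = 271.5
  blue: 1086 × 2/4 = 543
  white: 1086 × 1/4 = 271.5
χ² = Σ (O − E)² / E
  black: (289 − 271.5)² / 271.5 = 1.1280
  blue: (533 − 543)² / 543 = 0.1842
  white: (264 − 271.5)² / 271.5 = 0.2072
χ² = 1.1280 + 0.1842 + 0.2072 = 1.5194 ≈ 1.519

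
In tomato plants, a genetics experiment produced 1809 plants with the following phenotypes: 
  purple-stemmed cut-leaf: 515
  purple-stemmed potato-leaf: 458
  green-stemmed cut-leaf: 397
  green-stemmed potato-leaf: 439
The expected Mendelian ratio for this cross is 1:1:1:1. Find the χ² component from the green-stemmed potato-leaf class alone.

The 1:1:1:1 ratio has 4 parts, so with N = 1809 the expected counts are:
  purple-stemmed cut-leaf: 1809 × 1/4 = 452.25
  purple-stemmed potato-leaf: 1809 × 1/4 = 452.25
  green-stemmed cut-leaf: 1809 × 1/4 = 452.25
  green-stemmed potato-leaf: 1809 × 1/4 = 452.25
Contribution of green-stemmed potato-leaf: (439 − 452.25)² / 452.25 = 0.3882

0.388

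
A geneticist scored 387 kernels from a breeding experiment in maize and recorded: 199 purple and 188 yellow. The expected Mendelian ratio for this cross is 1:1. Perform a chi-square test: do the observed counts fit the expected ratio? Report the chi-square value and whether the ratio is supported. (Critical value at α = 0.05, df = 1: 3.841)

Expected counts for N = 387 under a 1:1 ratio (total parts = 2):
  purple: 387 × 1/2 = 193.5
  yellow: 387 × 1/2 = 193.5
χ² = Σ (O − E)² / E
  purple: (199 − 193.5)² / 193.5 = 0.1563
  yellow: (188 − 193.5)² / 193.5 = 0.1563
χ² = 0.1563 + 0.1563 = 0.3126 ≈ 0.313
Degrees of freedom = 2 − 1 = 1; critical value at α = 0.05 is 3.841.
Since 0.313 < 3.841, we fail to reject the null hypothesis — the data are consistent with the 1:1 ratio.

0.313; consistent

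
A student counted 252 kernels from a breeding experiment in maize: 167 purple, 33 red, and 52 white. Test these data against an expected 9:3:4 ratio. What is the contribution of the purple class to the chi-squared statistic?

4.498

Total ratio parts = 16. Expected numbers out of 252:
  purple: 252 × 9/16 = 141.75
  red: 252 × 3/16 = 47.25
  white: 252 × 4/16 = 63
Contribution of purple: (167 − 141.75)² / 141.75 = 4.4978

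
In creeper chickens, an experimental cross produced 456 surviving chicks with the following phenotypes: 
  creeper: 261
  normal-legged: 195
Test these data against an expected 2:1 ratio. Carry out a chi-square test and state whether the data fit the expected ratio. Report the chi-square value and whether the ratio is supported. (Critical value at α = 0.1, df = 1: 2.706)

18.247; not consistent

Total ratio parts = 3. Expected numbers out of 456:
  creeper: 456 × 2/3 = 304
  normal-legged: 456 × 1/3 = 152
χ² = Σ (O − E)² / E
  creeper: (261 − 304)² / 304 = 6.0822
  normal-legged: (195 − 152)² / 152 = 12.1645
χ² = 6.0822 + 12.1645 = 18.2467 ≈ 18.247
Degrees of freedom = 2 − 1 = 1; critical value at α = 0.1 is 2.706.
Since 18.247 > 2.706, we reject the null hypothesis — the data do not fit the 2:1 ratio.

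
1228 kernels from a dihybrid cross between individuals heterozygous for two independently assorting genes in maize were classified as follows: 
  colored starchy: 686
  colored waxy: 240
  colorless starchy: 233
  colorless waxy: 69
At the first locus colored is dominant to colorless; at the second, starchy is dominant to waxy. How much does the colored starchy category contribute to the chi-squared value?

0.033

A dihybrid F₂ with independent assortment and complete dominance at both loci gives a 9:3:3:1 phenotypic ratio.
Under the 9:3:3:1 hypothesis (Σ ratio = 16, N = 1228):
  colored starchy: 1228 × 9/16 = 690.75
  colored waxy: 1228 × 3/16 = 230.25
  colorless starchy: 1228 × 3/16 = 230.25
  colorless waxy: 1228 × 1/16 = 76.75
Contribution of colored starchy: (686 − 690.75)² / 690.75 = 0.0327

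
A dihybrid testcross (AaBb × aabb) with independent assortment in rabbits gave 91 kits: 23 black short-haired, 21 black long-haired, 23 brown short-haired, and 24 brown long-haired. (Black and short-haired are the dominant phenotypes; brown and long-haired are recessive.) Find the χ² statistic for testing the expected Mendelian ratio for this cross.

A dihybrid testcross with independent assortment gives a 1:1:1:1 ratio.
Total ratio parts = 4. Expected numbers out of 91:
  black short-haired: 91 × 1/4 = 22.75
  black long-haired: 91 × 1/4 = 22.75
  brown short-haired: 91 × 1/4 = 22.75
  brown long-haired: 91 × 1/4 = 22.75
χ² = Σ (O − E)² / E
  black short-haired: (23 − 22.75)² / 22.75 = 0.0027
  black long-haired: (21 − 22.75)² / 22.75 = 0.1346
  brown short-haired: (23 − 22.75)² / 22.75 = 0.0027
  brown long-haired: (24 − 22.75)² / 22.75 = 0.0687
χ² = 0.0027 + 0.1346 + 0.0027 + 0.0687 = 0.2087 ≈ 0.209

0.209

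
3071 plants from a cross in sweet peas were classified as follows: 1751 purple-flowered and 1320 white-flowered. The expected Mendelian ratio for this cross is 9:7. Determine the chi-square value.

0.735

Expected counts for N = 3071 under a 9:7 ratio (total parts = 16):
  purple-flowered: 3071 × 9/16 = 1727.4375
  white-flowered: 3071 × 7/16 = 1343.5625
χ² = Σ (O − E)² / E
  purple-flowered: (1751 − 1727.4375)² / 1727.4375 = 0.3214
  white-flowered: (1320 − 1343.5625)² / 1343.5625 = 0.4132
χ² = 0.3214 + 0.4132 = 0.7346 ≈ 0.735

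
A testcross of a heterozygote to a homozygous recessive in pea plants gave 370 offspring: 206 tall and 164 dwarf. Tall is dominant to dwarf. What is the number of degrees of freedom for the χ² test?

A testcross of a heterozygote (Aa × aa) gives a 1:1 phenotypic ratio.
A goodness-of-fit test with 2 phenotype classes has df = 2 − 1 = 1.

1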